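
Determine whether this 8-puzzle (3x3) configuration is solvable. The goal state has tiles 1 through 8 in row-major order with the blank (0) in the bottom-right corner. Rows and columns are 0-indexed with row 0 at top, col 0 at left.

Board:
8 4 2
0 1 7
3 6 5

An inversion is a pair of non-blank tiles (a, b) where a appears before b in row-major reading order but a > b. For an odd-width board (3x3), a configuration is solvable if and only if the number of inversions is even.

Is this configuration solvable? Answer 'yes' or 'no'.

Answer: no

Derivation:
Inversions (pairs i<j in row-major order where tile[i] > tile[j] > 0): 15
15 is odd, so the puzzle is not solvable.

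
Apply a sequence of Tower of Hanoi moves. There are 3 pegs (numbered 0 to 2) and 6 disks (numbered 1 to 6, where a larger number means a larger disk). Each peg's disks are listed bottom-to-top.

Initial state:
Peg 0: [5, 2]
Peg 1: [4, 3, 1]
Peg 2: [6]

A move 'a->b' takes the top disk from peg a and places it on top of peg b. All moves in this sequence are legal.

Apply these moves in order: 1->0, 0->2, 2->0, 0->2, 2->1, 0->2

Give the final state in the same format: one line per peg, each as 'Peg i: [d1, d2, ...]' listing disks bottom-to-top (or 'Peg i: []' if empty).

Answer: Peg 0: [5]
Peg 1: [4, 3, 1]
Peg 2: [6, 2]

Derivation:
After move 1 (1->0):
Peg 0: [5, 2, 1]
Peg 1: [4, 3]
Peg 2: [6]

After move 2 (0->2):
Peg 0: [5, 2]
Peg 1: [4, 3]
Peg 2: [6, 1]

After move 3 (2->0):
Peg 0: [5, 2, 1]
Peg 1: [4, 3]
Peg 2: [6]

After move 4 (0->2):
Peg 0: [5, 2]
Peg 1: [4, 3]
Peg 2: [6, 1]

After move 5 (2->1):
Peg 0: [5, 2]
Peg 1: [4, 3, 1]
Peg 2: [6]

After move 6 (0->2):
Peg 0: [5]
Peg 1: [4, 3, 1]
Peg 2: [6, 2]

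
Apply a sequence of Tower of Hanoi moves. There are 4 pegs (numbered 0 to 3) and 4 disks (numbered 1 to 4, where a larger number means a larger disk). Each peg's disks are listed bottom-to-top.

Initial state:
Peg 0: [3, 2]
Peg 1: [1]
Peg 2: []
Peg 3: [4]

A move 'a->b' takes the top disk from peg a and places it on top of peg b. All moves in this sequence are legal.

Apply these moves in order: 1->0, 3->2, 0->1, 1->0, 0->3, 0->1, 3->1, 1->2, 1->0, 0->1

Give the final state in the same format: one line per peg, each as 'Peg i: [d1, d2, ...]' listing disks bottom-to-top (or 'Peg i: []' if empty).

Answer: Peg 0: [3]
Peg 1: [2]
Peg 2: [4, 1]
Peg 3: []

Derivation:
After move 1 (1->0):
Peg 0: [3, 2, 1]
Peg 1: []
Peg 2: []
Peg 3: [4]

After move 2 (3->2):
Peg 0: [3, 2, 1]
Peg 1: []
Peg 2: [4]
Peg 3: []

After move 3 (0->1):
Peg 0: [3, 2]
Peg 1: [1]
Peg 2: [4]
Peg 3: []

After move 4 (1->0):
Peg 0: [3, 2, 1]
Peg 1: []
Peg 2: [4]
Peg 3: []

After move 5 (0->3):
Peg 0: [3, 2]
Peg 1: []
Peg 2: [4]
Peg 3: [1]

After move 6 (0->1):
Peg 0: [3]
Peg 1: [2]
Peg 2: [4]
Peg 3: [1]

After move 7 (3->1):
Peg 0: [3]
Peg 1: [2, 1]
Peg 2: [4]
Peg 3: []

After move 8 (1->2):
Peg 0: [3]
Peg 1: [2]
Peg 2: [4, 1]
Peg 3: []

After move 9 (1->0):
Peg 0: [3, 2]
Peg 1: []
Peg 2: [4, 1]
Peg 3: []

After move 10 (0->1):
Peg 0: [3]
Peg 1: [2]
Peg 2: [4, 1]
Peg 3: []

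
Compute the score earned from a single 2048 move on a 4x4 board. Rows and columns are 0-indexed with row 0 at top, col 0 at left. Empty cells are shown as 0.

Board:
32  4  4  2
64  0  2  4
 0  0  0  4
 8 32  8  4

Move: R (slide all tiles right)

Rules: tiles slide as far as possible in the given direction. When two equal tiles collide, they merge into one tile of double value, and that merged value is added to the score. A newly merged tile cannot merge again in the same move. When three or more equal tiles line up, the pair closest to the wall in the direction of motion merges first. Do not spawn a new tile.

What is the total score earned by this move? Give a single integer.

Answer: 8

Derivation:
Slide right:
row 0: [32, 4, 4, 2] -> [0, 32, 8, 2]  score +8 (running 8)
row 1: [64, 0, 2, 4] -> [0, 64, 2, 4]  score +0 (running 8)
row 2: [0, 0, 0, 4] -> [0, 0, 0, 4]  score +0 (running 8)
row 3: [8, 32, 8, 4] -> [8, 32, 8, 4]  score +0 (running 8)
Board after move:
 0 32  8  2
 0 64  2  4
 0  0  0  4
 8 32  8  4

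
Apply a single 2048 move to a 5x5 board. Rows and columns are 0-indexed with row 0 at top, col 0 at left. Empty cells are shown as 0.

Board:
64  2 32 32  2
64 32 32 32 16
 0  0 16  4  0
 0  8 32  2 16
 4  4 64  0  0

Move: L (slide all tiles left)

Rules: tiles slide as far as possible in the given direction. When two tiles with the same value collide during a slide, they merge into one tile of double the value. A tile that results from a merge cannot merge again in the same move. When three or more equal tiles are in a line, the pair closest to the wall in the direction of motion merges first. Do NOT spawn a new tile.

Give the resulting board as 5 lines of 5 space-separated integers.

Slide left:
row 0: [64, 2, 32, 32, 2] -> [64, 2, 64, 2, 0]
row 1: [64, 32, 32, 32, 16] -> [64, 64, 32, 16, 0]
row 2: [0, 0, 16, 4, 0] -> [16, 4, 0, 0, 0]
row 3: [0, 8, 32, 2, 16] -> [8, 32, 2, 16, 0]
row 4: [4, 4, 64, 0, 0] -> [8, 64, 0, 0, 0]

Answer: 64  2 64  2  0
64 64 32 16  0
16  4  0  0  0
 8 32  2 16  0
 8 64  0  0  0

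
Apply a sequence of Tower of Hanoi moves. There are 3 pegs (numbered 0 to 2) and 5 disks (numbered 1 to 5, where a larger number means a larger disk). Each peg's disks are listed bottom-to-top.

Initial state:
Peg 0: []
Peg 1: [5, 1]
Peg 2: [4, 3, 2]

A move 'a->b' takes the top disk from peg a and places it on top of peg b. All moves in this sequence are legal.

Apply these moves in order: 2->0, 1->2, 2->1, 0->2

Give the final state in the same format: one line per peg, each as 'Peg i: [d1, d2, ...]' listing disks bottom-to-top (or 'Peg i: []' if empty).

Answer: Peg 0: []
Peg 1: [5, 1]
Peg 2: [4, 3, 2]

Derivation:
After move 1 (2->0):
Peg 0: [2]
Peg 1: [5, 1]
Peg 2: [4, 3]

After move 2 (1->2):
Peg 0: [2]
Peg 1: [5]
Peg 2: [4, 3, 1]

After move 3 (2->1):
Peg 0: [2]
Peg 1: [5, 1]
Peg 2: [4, 3]

After move 4 (0->2):
Peg 0: []
Peg 1: [5, 1]
Peg 2: [4, 3, 2]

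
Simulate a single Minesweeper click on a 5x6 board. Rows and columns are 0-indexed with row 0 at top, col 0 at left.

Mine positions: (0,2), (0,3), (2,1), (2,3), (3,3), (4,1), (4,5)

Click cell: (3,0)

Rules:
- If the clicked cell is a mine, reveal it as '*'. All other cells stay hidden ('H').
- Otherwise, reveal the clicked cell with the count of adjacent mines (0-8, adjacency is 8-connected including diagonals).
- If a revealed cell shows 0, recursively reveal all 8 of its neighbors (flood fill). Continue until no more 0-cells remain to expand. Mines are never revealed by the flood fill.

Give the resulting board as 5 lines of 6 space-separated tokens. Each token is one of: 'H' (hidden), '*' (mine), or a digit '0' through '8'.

H H H H H H
H H H H H H
H H H H H H
2 H H H H H
H H H H H H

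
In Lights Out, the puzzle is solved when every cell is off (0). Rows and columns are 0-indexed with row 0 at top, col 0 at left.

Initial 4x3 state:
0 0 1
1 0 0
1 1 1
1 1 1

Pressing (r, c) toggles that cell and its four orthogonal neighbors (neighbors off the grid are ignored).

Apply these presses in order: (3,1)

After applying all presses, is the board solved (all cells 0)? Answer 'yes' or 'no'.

Answer: no

Derivation:
After press 1 at (3,1):
0 0 1
1 0 0
1 0 1
0 0 0

Lights still on: 4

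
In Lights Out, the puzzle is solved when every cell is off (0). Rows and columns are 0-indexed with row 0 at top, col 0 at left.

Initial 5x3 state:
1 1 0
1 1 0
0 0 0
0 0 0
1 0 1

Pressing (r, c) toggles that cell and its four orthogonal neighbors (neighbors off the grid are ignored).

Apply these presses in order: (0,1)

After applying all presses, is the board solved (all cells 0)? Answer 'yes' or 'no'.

After press 1 at (0,1):
0 0 1
1 0 0
0 0 0
0 0 0
1 0 1

Lights still on: 4

Answer: no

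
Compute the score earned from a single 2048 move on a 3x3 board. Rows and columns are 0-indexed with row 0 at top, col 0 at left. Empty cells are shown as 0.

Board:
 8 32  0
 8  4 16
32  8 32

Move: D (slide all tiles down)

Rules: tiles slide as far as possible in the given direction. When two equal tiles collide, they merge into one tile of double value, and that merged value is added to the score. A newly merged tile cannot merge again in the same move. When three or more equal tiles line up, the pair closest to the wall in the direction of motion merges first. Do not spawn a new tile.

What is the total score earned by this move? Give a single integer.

Answer: 16

Derivation:
Slide down:
col 0: [8, 8, 32] -> [0, 16, 32]  score +16 (running 16)
col 1: [32, 4, 8] -> [32, 4, 8]  score +0 (running 16)
col 2: [0, 16, 32] -> [0, 16, 32]  score +0 (running 16)
Board after move:
 0 32  0
16  4 16
32  8 32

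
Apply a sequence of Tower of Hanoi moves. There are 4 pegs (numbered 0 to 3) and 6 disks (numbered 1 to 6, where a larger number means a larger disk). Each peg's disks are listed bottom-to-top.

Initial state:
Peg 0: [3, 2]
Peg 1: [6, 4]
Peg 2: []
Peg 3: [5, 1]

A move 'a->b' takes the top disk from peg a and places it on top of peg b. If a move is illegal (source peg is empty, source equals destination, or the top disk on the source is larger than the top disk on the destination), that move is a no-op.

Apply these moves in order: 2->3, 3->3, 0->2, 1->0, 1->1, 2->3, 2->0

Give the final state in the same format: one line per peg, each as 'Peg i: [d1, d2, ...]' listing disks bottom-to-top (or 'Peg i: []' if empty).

After move 1 (2->3):
Peg 0: [3, 2]
Peg 1: [6, 4]
Peg 2: []
Peg 3: [5, 1]

After move 2 (3->3):
Peg 0: [3, 2]
Peg 1: [6, 4]
Peg 2: []
Peg 3: [5, 1]

After move 3 (0->2):
Peg 0: [3]
Peg 1: [6, 4]
Peg 2: [2]
Peg 3: [5, 1]

After move 4 (1->0):
Peg 0: [3]
Peg 1: [6, 4]
Peg 2: [2]
Peg 3: [5, 1]

After move 5 (1->1):
Peg 0: [3]
Peg 1: [6, 4]
Peg 2: [2]
Peg 3: [5, 1]

After move 6 (2->3):
Peg 0: [3]
Peg 1: [6, 4]
Peg 2: [2]
Peg 3: [5, 1]

After move 7 (2->0):
Peg 0: [3, 2]
Peg 1: [6, 4]
Peg 2: []
Peg 3: [5, 1]

Answer: Peg 0: [3, 2]
Peg 1: [6, 4]
Peg 2: []
Peg 3: [5, 1]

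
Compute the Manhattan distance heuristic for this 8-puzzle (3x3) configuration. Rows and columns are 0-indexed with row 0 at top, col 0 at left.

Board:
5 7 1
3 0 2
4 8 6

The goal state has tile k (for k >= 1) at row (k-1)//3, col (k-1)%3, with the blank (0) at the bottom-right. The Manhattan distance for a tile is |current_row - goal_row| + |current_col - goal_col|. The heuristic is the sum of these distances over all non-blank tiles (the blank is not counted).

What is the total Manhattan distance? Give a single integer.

Tile 5: at (0,0), goal (1,1), distance |0-1|+|0-1| = 2
Tile 7: at (0,1), goal (2,0), distance |0-2|+|1-0| = 3
Tile 1: at (0,2), goal (0,0), distance |0-0|+|2-0| = 2
Tile 3: at (1,0), goal (0,2), distance |1-0|+|0-2| = 3
Tile 2: at (1,2), goal (0,1), distance |1-0|+|2-1| = 2
Tile 4: at (2,0), goal (1,0), distance |2-1|+|0-0| = 1
Tile 8: at (2,1), goal (2,1), distance |2-2|+|1-1| = 0
Tile 6: at (2,2), goal (1,2), distance |2-1|+|2-2| = 1
Sum: 2 + 3 + 2 + 3 + 2 + 1 + 0 + 1 = 14

Answer: 14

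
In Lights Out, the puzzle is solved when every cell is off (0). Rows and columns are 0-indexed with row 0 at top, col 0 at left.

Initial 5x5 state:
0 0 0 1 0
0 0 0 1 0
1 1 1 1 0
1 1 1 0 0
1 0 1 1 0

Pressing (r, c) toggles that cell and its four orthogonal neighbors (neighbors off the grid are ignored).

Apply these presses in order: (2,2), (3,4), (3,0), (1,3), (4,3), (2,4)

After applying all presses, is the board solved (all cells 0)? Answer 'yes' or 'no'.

After press 1 at (2,2):
0 0 0 1 0
0 0 1 1 0
1 0 0 0 0
1 1 0 0 0
1 0 1 1 0

After press 2 at (3,4):
0 0 0 1 0
0 0 1 1 0
1 0 0 0 1
1 1 0 1 1
1 0 1 1 1

After press 3 at (3,0):
0 0 0 1 0
0 0 1 1 0
0 0 0 0 1
0 0 0 1 1
0 0 1 1 1

After press 4 at (1,3):
0 0 0 0 0
0 0 0 0 1
0 0 0 1 1
0 0 0 1 1
0 0 1 1 1

After press 5 at (4,3):
0 0 0 0 0
0 0 0 0 1
0 0 0 1 1
0 0 0 0 1
0 0 0 0 0

After press 6 at (2,4):
0 0 0 0 0
0 0 0 0 0
0 0 0 0 0
0 0 0 0 0
0 0 0 0 0

Lights still on: 0

Answer: yes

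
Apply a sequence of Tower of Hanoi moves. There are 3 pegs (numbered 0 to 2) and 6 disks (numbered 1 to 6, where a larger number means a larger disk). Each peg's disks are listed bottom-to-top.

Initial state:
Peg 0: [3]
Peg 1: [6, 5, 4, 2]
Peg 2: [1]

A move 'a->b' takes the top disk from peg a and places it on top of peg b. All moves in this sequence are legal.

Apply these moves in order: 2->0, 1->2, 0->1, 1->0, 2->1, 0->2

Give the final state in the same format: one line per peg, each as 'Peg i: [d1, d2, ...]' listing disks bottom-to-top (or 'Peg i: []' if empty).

After move 1 (2->0):
Peg 0: [3, 1]
Peg 1: [6, 5, 4, 2]
Peg 2: []

After move 2 (1->2):
Peg 0: [3, 1]
Peg 1: [6, 5, 4]
Peg 2: [2]

After move 3 (0->1):
Peg 0: [3]
Peg 1: [6, 5, 4, 1]
Peg 2: [2]

After move 4 (1->0):
Peg 0: [3, 1]
Peg 1: [6, 5, 4]
Peg 2: [2]

After move 5 (2->1):
Peg 0: [3, 1]
Peg 1: [6, 5, 4, 2]
Peg 2: []

After move 6 (0->2):
Peg 0: [3]
Peg 1: [6, 5, 4, 2]
Peg 2: [1]

Answer: Peg 0: [3]
Peg 1: [6, 5, 4, 2]
Peg 2: [1]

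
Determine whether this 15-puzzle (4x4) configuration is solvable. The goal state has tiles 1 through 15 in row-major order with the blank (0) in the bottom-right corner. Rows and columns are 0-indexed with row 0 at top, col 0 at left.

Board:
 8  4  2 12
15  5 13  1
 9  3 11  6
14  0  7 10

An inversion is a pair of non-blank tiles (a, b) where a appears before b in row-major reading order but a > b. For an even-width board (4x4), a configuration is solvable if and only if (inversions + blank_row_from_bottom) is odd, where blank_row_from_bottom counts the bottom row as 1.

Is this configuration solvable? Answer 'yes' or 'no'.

Inversions: 46
Blank is in row 3 (0-indexed from top), which is row 1 counting from the bottom (bottom = 1).
46 + 1 = 47, which is odd, so the puzzle is solvable.

Answer: yes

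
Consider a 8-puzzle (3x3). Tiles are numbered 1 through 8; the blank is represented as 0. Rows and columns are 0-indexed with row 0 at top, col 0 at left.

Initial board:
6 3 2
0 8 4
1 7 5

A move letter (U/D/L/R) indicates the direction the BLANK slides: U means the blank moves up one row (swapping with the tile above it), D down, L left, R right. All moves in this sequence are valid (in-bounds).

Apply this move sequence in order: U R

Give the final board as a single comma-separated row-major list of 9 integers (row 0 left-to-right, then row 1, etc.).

Answer: 3, 0, 2, 6, 8, 4, 1, 7, 5

Derivation:
After move 1 (U):
0 3 2
6 8 4
1 7 5

After move 2 (R):
3 0 2
6 8 4
1 7 5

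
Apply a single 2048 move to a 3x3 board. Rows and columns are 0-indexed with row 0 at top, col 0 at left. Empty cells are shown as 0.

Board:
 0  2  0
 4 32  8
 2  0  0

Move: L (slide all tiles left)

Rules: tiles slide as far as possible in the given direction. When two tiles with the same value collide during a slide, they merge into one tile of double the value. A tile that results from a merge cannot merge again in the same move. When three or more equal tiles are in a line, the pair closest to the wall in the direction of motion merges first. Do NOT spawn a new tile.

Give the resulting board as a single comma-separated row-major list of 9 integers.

Slide left:
row 0: [0, 2, 0] -> [2, 0, 0]
row 1: [4, 32, 8] -> [4, 32, 8]
row 2: [2, 0, 0] -> [2, 0, 0]

Answer: 2, 0, 0, 4, 32, 8, 2, 0, 0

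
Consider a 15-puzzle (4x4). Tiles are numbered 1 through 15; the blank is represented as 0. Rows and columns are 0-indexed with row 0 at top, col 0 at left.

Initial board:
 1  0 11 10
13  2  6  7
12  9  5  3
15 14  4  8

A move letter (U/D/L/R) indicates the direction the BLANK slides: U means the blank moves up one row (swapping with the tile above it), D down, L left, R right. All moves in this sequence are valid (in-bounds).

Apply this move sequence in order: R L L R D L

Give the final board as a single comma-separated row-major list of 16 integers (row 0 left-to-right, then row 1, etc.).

After move 1 (R):
 1 11  0 10
13  2  6  7
12  9  5  3
15 14  4  8

After move 2 (L):
 1  0 11 10
13  2  6  7
12  9  5  3
15 14  4  8

After move 3 (L):
 0  1 11 10
13  2  6  7
12  9  5  3
15 14  4  8

After move 4 (R):
 1  0 11 10
13  2  6  7
12  9  5  3
15 14  4  8

After move 5 (D):
 1  2 11 10
13  0  6  7
12  9  5  3
15 14  4  8

After move 6 (L):
 1  2 11 10
 0 13  6  7
12  9  5  3
15 14  4  8

Answer: 1, 2, 11, 10, 0, 13, 6, 7, 12, 9, 5, 3, 15, 14, 4, 8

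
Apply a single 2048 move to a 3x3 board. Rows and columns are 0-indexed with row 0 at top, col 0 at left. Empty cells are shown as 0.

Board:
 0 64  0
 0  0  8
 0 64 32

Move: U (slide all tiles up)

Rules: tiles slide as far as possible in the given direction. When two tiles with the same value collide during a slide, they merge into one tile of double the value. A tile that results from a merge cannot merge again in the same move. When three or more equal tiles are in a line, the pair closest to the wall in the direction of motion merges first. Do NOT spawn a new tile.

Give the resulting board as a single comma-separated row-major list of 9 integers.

Slide up:
col 0: [0, 0, 0] -> [0, 0, 0]
col 1: [64, 0, 64] -> [128, 0, 0]
col 2: [0, 8, 32] -> [8, 32, 0]

Answer: 0, 128, 8, 0, 0, 32, 0, 0, 0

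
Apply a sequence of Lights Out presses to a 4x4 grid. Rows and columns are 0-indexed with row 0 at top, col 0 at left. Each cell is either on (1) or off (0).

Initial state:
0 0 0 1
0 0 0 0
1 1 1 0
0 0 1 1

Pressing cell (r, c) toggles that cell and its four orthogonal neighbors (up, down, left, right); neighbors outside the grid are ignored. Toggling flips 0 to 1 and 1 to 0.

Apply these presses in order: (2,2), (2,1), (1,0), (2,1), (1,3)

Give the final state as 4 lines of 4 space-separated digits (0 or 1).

Answer: 1 0 0 0
1 1 0 1
0 0 0 0
0 0 0 1

Derivation:
After press 1 at (2,2):
0 0 0 1
0 0 1 0
1 0 0 1
0 0 0 1

After press 2 at (2,1):
0 0 0 1
0 1 1 0
0 1 1 1
0 1 0 1

After press 3 at (1,0):
1 0 0 1
1 0 1 0
1 1 1 1
0 1 0 1

After press 4 at (2,1):
1 0 0 1
1 1 1 0
0 0 0 1
0 0 0 1

After press 5 at (1,3):
1 0 0 0
1 1 0 1
0 0 0 0
0 0 0 1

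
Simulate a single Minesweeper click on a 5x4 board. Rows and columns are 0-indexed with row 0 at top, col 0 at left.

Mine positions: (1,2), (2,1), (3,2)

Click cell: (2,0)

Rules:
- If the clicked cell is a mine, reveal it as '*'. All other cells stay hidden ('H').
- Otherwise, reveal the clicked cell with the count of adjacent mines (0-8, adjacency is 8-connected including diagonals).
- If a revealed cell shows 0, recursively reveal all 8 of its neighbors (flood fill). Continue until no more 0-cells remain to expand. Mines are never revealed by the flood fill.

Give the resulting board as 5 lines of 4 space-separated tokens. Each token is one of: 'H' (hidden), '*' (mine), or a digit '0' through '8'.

H H H H
H H H H
1 H H H
H H H H
H H H H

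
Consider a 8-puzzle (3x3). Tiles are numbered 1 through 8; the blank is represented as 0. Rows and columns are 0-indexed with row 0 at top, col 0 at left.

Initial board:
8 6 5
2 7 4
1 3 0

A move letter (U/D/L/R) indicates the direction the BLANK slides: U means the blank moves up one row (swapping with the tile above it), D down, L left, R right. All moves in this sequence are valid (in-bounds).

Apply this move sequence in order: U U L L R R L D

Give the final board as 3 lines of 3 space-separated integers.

Answer: 8 7 6
2 0 5
1 3 4

Derivation:
After move 1 (U):
8 6 5
2 7 0
1 3 4

After move 2 (U):
8 6 0
2 7 5
1 3 4

After move 3 (L):
8 0 6
2 7 5
1 3 4

After move 4 (L):
0 8 6
2 7 5
1 3 4

After move 5 (R):
8 0 6
2 7 5
1 3 4

After move 6 (R):
8 6 0
2 7 5
1 3 4

After move 7 (L):
8 0 6
2 7 5
1 3 4

After move 8 (D):
8 7 6
2 0 5
1 3 4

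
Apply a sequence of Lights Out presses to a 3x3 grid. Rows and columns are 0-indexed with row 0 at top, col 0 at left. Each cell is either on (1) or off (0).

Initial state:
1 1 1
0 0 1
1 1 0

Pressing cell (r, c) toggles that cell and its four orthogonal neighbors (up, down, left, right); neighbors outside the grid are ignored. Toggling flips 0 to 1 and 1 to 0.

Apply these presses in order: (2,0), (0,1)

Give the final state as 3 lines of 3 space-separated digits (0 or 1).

After press 1 at (2,0):
1 1 1
1 0 1
0 0 0

After press 2 at (0,1):
0 0 0
1 1 1
0 0 0

Answer: 0 0 0
1 1 1
0 0 0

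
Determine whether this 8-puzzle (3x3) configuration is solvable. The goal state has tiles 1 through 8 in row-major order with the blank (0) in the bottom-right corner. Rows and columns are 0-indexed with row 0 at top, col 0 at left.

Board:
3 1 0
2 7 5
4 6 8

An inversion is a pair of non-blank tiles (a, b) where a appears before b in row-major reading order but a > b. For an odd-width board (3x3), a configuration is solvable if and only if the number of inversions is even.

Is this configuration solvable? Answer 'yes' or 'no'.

Answer: yes

Derivation:
Inversions (pairs i<j in row-major order where tile[i] > tile[j] > 0): 6
6 is even, so the puzzle is solvable.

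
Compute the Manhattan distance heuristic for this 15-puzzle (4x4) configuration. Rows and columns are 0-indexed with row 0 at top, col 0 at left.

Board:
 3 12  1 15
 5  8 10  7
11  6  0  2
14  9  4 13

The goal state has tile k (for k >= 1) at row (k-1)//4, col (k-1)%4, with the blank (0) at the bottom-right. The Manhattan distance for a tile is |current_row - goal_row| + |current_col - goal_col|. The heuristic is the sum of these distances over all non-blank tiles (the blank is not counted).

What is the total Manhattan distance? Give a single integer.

Tile 3: (0,0)->(0,2) = 2
Tile 12: (0,1)->(2,3) = 4
Tile 1: (0,2)->(0,0) = 2
Tile 15: (0,3)->(3,2) = 4
Tile 5: (1,0)->(1,0) = 0
Tile 8: (1,1)->(1,3) = 2
Tile 10: (1,2)->(2,1) = 2
Tile 7: (1,3)->(1,2) = 1
Tile 11: (2,0)->(2,2) = 2
Tile 6: (2,1)->(1,1) = 1
Tile 2: (2,3)->(0,1) = 4
Tile 14: (3,0)->(3,1) = 1
Tile 9: (3,1)->(2,0) = 2
Tile 4: (3,2)->(0,3) = 4
Tile 13: (3,3)->(3,0) = 3
Sum: 2 + 4 + 2 + 4 + 0 + 2 + 2 + 1 + 2 + 1 + 4 + 1 + 2 + 4 + 3 = 34

Answer: 34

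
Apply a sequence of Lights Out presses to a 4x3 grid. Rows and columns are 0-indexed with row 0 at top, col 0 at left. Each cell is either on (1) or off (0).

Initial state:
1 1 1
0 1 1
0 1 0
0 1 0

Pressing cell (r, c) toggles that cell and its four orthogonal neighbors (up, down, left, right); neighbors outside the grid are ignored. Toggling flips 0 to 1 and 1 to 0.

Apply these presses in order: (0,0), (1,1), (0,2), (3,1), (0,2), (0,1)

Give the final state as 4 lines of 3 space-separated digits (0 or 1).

Answer: 1 0 0
0 1 0
0 1 0
1 0 1

Derivation:
After press 1 at (0,0):
0 0 1
1 1 1
0 1 0
0 1 0

After press 2 at (1,1):
0 1 1
0 0 0
0 0 0
0 1 0

After press 3 at (0,2):
0 0 0
0 0 1
0 0 0
0 1 0

After press 4 at (3,1):
0 0 0
0 0 1
0 1 0
1 0 1

After press 5 at (0,2):
0 1 1
0 0 0
0 1 0
1 0 1

After press 6 at (0,1):
1 0 0
0 1 0
0 1 0
1 0 1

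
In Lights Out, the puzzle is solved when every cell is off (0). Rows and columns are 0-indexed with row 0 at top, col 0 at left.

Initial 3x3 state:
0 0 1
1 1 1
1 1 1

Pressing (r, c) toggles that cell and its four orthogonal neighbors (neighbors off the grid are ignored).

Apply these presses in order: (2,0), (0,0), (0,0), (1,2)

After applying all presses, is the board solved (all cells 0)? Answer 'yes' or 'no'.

Answer: yes

Derivation:
After press 1 at (2,0):
0 0 1
0 1 1
0 0 1

After press 2 at (0,0):
1 1 1
1 1 1
0 0 1

After press 3 at (0,0):
0 0 1
0 1 1
0 0 1

After press 4 at (1,2):
0 0 0
0 0 0
0 0 0

Lights still on: 0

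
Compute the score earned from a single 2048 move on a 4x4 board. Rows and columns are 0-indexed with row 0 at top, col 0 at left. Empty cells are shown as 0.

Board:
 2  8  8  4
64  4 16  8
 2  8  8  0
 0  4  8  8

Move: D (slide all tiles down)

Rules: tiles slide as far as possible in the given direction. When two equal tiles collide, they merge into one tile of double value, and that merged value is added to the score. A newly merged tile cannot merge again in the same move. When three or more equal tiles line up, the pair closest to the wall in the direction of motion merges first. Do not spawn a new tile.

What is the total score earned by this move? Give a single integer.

Slide down:
col 0: [2, 64, 2, 0] -> [0, 2, 64, 2]  score +0 (running 0)
col 1: [8, 4, 8, 4] -> [8, 4, 8, 4]  score +0 (running 0)
col 2: [8, 16, 8, 8] -> [0, 8, 16, 16]  score +16 (running 16)
col 3: [4, 8, 0, 8] -> [0, 0, 4, 16]  score +16 (running 32)
Board after move:
 0  8  0  0
 2  4  8  0
64  8 16  4
 2  4 16 16

Answer: 32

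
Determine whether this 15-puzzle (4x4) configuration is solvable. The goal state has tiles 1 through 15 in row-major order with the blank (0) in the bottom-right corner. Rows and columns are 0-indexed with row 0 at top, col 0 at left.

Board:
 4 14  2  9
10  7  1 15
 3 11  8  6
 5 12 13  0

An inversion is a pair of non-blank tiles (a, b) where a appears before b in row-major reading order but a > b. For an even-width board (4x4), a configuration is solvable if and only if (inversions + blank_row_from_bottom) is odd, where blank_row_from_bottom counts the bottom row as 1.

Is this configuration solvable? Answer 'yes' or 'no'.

Answer: no

Derivation:
Inversions: 45
Blank is in row 3 (0-indexed from top), which is row 1 counting from the bottom (bottom = 1).
45 + 1 = 46, which is even, so the puzzle is not solvable.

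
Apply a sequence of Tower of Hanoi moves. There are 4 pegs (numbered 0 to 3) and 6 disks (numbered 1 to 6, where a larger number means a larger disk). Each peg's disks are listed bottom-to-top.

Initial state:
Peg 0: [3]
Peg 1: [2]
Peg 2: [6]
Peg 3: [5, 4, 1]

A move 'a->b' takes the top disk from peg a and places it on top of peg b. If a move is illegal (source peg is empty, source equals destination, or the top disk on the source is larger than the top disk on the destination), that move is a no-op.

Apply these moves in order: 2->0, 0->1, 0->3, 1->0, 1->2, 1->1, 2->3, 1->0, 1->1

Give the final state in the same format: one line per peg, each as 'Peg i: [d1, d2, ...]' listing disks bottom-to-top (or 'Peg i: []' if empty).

Answer: Peg 0: [3, 2]
Peg 1: []
Peg 2: [6]
Peg 3: [5, 4, 1]

Derivation:
After move 1 (2->0):
Peg 0: [3]
Peg 1: [2]
Peg 2: [6]
Peg 3: [5, 4, 1]

After move 2 (0->1):
Peg 0: [3]
Peg 1: [2]
Peg 2: [6]
Peg 3: [5, 4, 1]

After move 3 (0->3):
Peg 0: [3]
Peg 1: [2]
Peg 2: [6]
Peg 3: [5, 4, 1]

After move 4 (1->0):
Peg 0: [3, 2]
Peg 1: []
Peg 2: [6]
Peg 3: [5, 4, 1]

After move 5 (1->2):
Peg 0: [3, 2]
Peg 1: []
Peg 2: [6]
Peg 3: [5, 4, 1]

After move 6 (1->1):
Peg 0: [3, 2]
Peg 1: []
Peg 2: [6]
Peg 3: [5, 4, 1]

After move 7 (2->3):
Peg 0: [3, 2]
Peg 1: []
Peg 2: [6]
Peg 3: [5, 4, 1]

After move 8 (1->0):
Peg 0: [3, 2]
Peg 1: []
Peg 2: [6]
Peg 3: [5, 4, 1]

After move 9 (1->1):
Peg 0: [3, 2]
Peg 1: []
Peg 2: [6]
Peg 3: [5, 4, 1]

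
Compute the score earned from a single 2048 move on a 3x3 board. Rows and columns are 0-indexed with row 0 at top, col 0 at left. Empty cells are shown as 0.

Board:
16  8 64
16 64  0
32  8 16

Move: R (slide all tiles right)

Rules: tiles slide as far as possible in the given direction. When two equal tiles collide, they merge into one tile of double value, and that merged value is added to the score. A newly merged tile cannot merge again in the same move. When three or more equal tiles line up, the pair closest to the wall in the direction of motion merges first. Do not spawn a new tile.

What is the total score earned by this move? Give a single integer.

Answer: 0

Derivation:
Slide right:
row 0: [16, 8, 64] -> [16, 8, 64]  score +0 (running 0)
row 1: [16, 64, 0] -> [0, 16, 64]  score +0 (running 0)
row 2: [32, 8, 16] -> [32, 8, 16]  score +0 (running 0)
Board after move:
16  8 64
 0 16 64
32  8 16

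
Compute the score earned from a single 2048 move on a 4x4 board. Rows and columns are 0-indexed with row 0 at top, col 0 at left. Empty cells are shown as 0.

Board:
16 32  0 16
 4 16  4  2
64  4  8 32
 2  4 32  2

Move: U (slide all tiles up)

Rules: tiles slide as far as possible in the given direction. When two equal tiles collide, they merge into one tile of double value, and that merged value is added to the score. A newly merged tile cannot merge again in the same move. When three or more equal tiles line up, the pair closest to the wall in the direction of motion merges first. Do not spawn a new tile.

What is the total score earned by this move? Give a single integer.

Answer: 8

Derivation:
Slide up:
col 0: [16, 4, 64, 2] -> [16, 4, 64, 2]  score +0 (running 0)
col 1: [32, 16, 4, 4] -> [32, 16, 8, 0]  score +8 (running 8)
col 2: [0, 4, 8, 32] -> [4, 8, 32, 0]  score +0 (running 8)
col 3: [16, 2, 32, 2] -> [16, 2, 32, 2]  score +0 (running 8)
Board after move:
16 32  4 16
 4 16  8  2
64  8 32 32
 2  0  0  2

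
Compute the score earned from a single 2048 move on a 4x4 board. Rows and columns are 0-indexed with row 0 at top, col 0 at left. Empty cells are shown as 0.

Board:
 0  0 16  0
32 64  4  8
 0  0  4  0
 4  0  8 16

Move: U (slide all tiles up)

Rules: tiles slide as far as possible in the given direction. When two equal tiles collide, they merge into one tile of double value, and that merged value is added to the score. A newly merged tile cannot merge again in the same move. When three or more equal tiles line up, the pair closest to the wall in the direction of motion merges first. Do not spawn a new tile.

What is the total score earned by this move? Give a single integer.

Answer: 8

Derivation:
Slide up:
col 0: [0, 32, 0, 4] -> [32, 4, 0, 0]  score +0 (running 0)
col 1: [0, 64, 0, 0] -> [64, 0, 0, 0]  score +0 (running 0)
col 2: [16, 4, 4, 8] -> [16, 8, 8, 0]  score +8 (running 8)
col 3: [0, 8, 0, 16] -> [8, 16, 0, 0]  score +0 (running 8)
Board after move:
32 64 16  8
 4  0  8 16
 0  0  8  0
 0  0  0  0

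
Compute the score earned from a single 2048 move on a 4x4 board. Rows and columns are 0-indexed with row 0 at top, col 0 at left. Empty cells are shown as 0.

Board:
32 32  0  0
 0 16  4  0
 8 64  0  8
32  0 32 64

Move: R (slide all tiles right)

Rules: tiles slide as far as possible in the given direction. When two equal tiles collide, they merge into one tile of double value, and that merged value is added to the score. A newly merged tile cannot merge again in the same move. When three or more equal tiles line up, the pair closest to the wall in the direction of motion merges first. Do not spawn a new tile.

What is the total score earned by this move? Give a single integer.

Slide right:
row 0: [32, 32, 0, 0] -> [0, 0, 0, 64]  score +64 (running 64)
row 1: [0, 16, 4, 0] -> [0, 0, 16, 4]  score +0 (running 64)
row 2: [8, 64, 0, 8] -> [0, 8, 64, 8]  score +0 (running 64)
row 3: [32, 0, 32, 64] -> [0, 0, 64, 64]  score +64 (running 128)
Board after move:
 0  0  0 64
 0  0 16  4
 0  8 64  8
 0  0 64 64

Answer: 128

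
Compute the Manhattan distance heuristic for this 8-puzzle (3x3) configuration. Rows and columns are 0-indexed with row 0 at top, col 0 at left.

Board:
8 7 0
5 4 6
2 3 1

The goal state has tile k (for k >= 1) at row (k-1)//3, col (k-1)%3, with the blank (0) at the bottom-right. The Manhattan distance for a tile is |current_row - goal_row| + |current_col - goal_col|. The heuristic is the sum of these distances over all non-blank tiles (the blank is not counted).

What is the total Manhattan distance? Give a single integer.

Answer: 18

Derivation:
Tile 8: (0,0)->(2,1) = 3
Tile 7: (0,1)->(2,0) = 3
Tile 5: (1,0)->(1,1) = 1
Tile 4: (1,1)->(1,0) = 1
Tile 6: (1,2)->(1,2) = 0
Tile 2: (2,0)->(0,1) = 3
Tile 3: (2,1)->(0,2) = 3
Tile 1: (2,2)->(0,0) = 4
Sum: 3 + 3 + 1 + 1 + 0 + 3 + 3 + 4 = 18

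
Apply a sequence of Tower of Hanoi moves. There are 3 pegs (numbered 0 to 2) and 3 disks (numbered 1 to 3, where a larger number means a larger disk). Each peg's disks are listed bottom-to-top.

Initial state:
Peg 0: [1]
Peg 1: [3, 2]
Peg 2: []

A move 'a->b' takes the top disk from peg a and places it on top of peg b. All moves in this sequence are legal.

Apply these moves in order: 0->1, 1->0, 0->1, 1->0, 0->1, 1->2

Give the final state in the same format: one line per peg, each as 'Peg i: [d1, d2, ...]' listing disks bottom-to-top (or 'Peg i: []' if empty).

Answer: Peg 0: []
Peg 1: [3, 2]
Peg 2: [1]

Derivation:
After move 1 (0->1):
Peg 0: []
Peg 1: [3, 2, 1]
Peg 2: []

After move 2 (1->0):
Peg 0: [1]
Peg 1: [3, 2]
Peg 2: []

After move 3 (0->1):
Peg 0: []
Peg 1: [3, 2, 1]
Peg 2: []

After move 4 (1->0):
Peg 0: [1]
Peg 1: [3, 2]
Peg 2: []

After move 5 (0->1):
Peg 0: []
Peg 1: [3, 2, 1]
Peg 2: []

After move 6 (1->2):
Peg 0: []
Peg 1: [3, 2]
Peg 2: [1]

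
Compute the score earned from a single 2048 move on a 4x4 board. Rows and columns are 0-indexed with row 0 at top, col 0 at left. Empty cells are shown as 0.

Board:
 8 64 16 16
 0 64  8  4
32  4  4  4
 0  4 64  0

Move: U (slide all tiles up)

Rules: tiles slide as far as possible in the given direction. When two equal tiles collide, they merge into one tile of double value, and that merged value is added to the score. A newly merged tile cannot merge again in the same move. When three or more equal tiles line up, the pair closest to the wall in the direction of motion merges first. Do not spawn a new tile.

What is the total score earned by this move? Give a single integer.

Answer: 144

Derivation:
Slide up:
col 0: [8, 0, 32, 0] -> [8, 32, 0, 0]  score +0 (running 0)
col 1: [64, 64, 4, 4] -> [128, 8, 0, 0]  score +136 (running 136)
col 2: [16, 8, 4, 64] -> [16, 8, 4, 64]  score +0 (running 136)
col 3: [16, 4, 4, 0] -> [16, 8, 0, 0]  score +8 (running 144)
Board after move:
  8 128  16  16
 32   8   8   8
  0   0   4   0
  0   0  64   0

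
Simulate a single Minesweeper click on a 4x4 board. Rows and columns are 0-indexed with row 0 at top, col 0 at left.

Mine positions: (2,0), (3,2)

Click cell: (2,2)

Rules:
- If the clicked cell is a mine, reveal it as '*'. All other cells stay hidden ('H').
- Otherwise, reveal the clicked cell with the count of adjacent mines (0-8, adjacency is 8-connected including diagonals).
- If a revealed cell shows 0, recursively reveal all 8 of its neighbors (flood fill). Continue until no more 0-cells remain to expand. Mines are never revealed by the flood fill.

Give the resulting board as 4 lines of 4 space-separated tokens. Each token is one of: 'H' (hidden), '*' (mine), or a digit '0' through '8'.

H H H H
H H H H
H H 1 H
H H H H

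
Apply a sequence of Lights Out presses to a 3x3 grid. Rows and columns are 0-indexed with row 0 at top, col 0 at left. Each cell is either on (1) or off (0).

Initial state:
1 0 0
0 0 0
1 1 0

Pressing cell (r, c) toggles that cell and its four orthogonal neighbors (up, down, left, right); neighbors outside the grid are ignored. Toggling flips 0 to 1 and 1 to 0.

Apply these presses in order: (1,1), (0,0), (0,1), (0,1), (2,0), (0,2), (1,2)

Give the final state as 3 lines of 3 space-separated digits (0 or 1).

Answer: 0 1 0
1 0 1
0 1 1

Derivation:
After press 1 at (1,1):
1 1 0
1 1 1
1 0 0

After press 2 at (0,0):
0 0 0
0 1 1
1 0 0

After press 3 at (0,1):
1 1 1
0 0 1
1 0 0

After press 4 at (0,1):
0 0 0
0 1 1
1 0 0

After press 5 at (2,0):
0 0 0
1 1 1
0 1 0

After press 6 at (0,2):
0 1 1
1 1 0
0 1 0

After press 7 at (1,2):
0 1 0
1 0 1
0 1 1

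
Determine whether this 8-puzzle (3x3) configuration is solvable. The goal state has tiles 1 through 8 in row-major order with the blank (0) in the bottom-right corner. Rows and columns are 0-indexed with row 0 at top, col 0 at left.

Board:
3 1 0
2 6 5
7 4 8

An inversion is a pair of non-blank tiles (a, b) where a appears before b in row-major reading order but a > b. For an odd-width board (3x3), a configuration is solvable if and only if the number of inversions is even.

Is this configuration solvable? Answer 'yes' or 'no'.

Answer: yes

Derivation:
Inversions (pairs i<j in row-major order where tile[i] > tile[j] > 0): 6
6 is even, so the puzzle is solvable.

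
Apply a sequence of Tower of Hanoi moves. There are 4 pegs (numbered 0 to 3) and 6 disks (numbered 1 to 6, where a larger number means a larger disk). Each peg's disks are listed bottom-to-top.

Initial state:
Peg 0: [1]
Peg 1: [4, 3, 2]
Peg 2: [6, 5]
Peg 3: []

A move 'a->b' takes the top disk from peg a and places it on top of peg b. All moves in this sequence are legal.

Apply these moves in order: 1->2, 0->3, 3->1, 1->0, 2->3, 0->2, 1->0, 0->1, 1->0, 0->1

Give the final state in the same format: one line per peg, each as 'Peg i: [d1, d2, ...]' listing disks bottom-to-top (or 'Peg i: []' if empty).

Answer: Peg 0: []
Peg 1: [4, 3]
Peg 2: [6, 5, 1]
Peg 3: [2]

Derivation:
After move 1 (1->2):
Peg 0: [1]
Peg 1: [4, 3]
Peg 2: [6, 5, 2]
Peg 3: []

After move 2 (0->3):
Peg 0: []
Peg 1: [4, 3]
Peg 2: [6, 5, 2]
Peg 3: [1]

After move 3 (3->1):
Peg 0: []
Peg 1: [4, 3, 1]
Peg 2: [6, 5, 2]
Peg 3: []

After move 4 (1->0):
Peg 0: [1]
Peg 1: [4, 3]
Peg 2: [6, 5, 2]
Peg 3: []

After move 5 (2->3):
Peg 0: [1]
Peg 1: [4, 3]
Peg 2: [6, 5]
Peg 3: [2]

After move 6 (0->2):
Peg 0: []
Peg 1: [4, 3]
Peg 2: [6, 5, 1]
Peg 3: [2]

After move 7 (1->0):
Peg 0: [3]
Peg 1: [4]
Peg 2: [6, 5, 1]
Peg 3: [2]

After move 8 (0->1):
Peg 0: []
Peg 1: [4, 3]
Peg 2: [6, 5, 1]
Peg 3: [2]

After move 9 (1->0):
Peg 0: [3]
Peg 1: [4]
Peg 2: [6, 5, 1]
Peg 3: [2]

After move 10 (0->1):
Peg 0: []
Peg 1: [4, 3]
Peg 2: [6, 5, 1]
Peg 3: [2]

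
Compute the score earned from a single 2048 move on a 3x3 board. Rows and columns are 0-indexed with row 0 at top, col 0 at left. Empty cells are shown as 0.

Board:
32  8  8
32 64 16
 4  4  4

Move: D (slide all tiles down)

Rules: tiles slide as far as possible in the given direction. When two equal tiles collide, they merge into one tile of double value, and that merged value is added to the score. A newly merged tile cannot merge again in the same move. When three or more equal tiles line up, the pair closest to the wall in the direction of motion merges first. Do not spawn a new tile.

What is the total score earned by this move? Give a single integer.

Answer: 64

Derivation:
Slide down:
col 0: [32, 32, 4] -> [0, 64, 4]  score +64 (running 64)
col 1: [8, 64, 4] -> [8, 64, 4]  score +0 (running 64)
col 2: [8, 16, 4] -> [8, 16, 4]  score +0 (running 64)
Board after move:
 0  8  8
64 64 16
 4  4  4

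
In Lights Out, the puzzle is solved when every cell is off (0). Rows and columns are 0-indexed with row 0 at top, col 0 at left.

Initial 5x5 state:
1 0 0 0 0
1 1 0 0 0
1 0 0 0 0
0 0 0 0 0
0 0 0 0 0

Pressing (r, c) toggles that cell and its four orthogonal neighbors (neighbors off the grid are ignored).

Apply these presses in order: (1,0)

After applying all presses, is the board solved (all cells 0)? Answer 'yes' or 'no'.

Answer: yes

Derivation:
After press 1 at (1,0):
0 0 0 0 0
0 0 0 0 0
0 0 0 0 0
0 0 0 0 0
0 0 0 0 0

Lights still on: 0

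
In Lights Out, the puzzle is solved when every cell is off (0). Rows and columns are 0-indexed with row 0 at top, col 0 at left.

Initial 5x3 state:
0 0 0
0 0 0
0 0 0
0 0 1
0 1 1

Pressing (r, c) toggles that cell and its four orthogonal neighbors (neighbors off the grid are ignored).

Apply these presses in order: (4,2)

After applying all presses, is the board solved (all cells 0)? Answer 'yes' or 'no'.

Answer: yes

Derivation:
After press 1 at (4,2):
0 0 0
0 0 0
0 0 0
0 0 0
0 0 0

Lights still on: 0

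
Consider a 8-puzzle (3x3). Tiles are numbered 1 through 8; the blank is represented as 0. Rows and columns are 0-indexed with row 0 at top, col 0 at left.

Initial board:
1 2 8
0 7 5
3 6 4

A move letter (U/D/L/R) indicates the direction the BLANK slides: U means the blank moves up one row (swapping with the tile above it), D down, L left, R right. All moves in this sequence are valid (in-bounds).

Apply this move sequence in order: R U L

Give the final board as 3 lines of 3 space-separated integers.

After move 1 (R):
1 2 8
7 0 5
3 6 4

After move 2 (U):
1 0 8
7 2 5
3 6 4

After move 3 (L):
0 1 8
7 2 5
3 6 4

Answer: 0 1 8
7 2 5
3 6 4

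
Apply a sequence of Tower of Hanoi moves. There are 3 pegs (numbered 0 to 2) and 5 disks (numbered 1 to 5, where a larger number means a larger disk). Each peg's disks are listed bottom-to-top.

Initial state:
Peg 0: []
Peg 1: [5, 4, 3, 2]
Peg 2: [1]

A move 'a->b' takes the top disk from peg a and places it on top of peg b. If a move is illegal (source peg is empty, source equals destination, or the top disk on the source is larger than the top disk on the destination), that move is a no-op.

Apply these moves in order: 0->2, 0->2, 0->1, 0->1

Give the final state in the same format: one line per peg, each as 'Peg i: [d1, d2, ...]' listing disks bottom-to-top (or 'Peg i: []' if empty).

Answer: Peg 0: []
Peg 1: [5, 4, 3, 2]
Peg 2: [1]

Derivation:
After move 1 (0->2):
Peg 0: []
Peg 1: [5, 4, 3, 2]
Peg 2: [1]

After move 2 (0->2):
Peg 0: []
Peg 1: [5, 4, 3, 2]
Peg 2: [1]

After move 3 (0->1):
Peg 0: []
Peg 1: [5, 4, 3, 2]
Peg 2: [1]

After move 4 (0->1):
Peg 0: []
Peg 1: [5, 4, 3, 2]
Peg 2: [1]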